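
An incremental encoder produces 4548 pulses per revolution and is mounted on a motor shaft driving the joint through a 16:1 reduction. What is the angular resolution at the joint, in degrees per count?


counts per rev = 4548
effective counts at joint = 4548 * 16 = 72768
resolution = 360 / 72768
= 0.0049 deg/count


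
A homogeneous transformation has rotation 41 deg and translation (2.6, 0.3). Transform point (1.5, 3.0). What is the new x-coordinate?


x' = cos(theta)*px - sin(theta)*py + tx
= 0.7547*1.5 - 0.6561*3.0 + 2.6
= 1.7639


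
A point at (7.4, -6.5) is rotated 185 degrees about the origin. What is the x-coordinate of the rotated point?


x' = x*cos(theta) - y*sin(theta)
cos(185 deg) = -0.9962, sin(185 deg) = -0.0872
x' = 7.4 * -0.9962 - -6.5 * -0.0872
= -7.3718 - 0.5665
= -7.9384


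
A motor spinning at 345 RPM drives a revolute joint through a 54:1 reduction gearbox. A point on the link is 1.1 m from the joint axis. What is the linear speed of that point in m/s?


omega_motor = 345 * 2*pi/60 = 36.1283 rad/s
omega_joint = omega_motor / 54 = 0.669 rad/s
v = omega_joint * r = 0.669 * 1.1
= 0.7359 m/s


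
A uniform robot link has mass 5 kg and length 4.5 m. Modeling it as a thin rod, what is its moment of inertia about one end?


I = (1/3) * m * L^2
= (1/3) * 5 * 4.5^2
= 0.333333 * 5 * 20.25
= 33.75 kg*m^2


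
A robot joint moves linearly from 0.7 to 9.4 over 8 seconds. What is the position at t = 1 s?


s = t/T = 1/8 = 0.125
p(t) = p0 + (pf-p0)*s
= 0.7 + (9.4 - 0.7) * 0.125
= 1.7875


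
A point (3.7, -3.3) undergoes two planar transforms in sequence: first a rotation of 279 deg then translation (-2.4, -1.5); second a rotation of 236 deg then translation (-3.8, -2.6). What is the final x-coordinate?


After transform 1:
x1 = cos(279)*3.7 - sin(279)*-3.3 + -2.4 = -5.0806
y1 = sin(279)*3.7 + cos(279)*-3.3 + -1.5 = -5.6707
After transform 2:
x2 = cos(236)*-5.0806 - sin(236)*-5.6707 + -3.8
= -5.6602


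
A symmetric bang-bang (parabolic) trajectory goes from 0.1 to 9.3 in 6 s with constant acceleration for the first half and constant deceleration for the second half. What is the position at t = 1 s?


Symmetric rest-to-rest: each phase covers (pf-p0)/2 in time T/2. 0.5*a*(T/2)^2 = (pf-p0)/2 => a = 4*(pf-p0)/T^2
a = 4*(9.3-0.1)/6^2 = 1.0222
t = 1 is in the acceleration phase (t <= T/2).
p = p0 + 0.5*a*t^2 = 0.1 + 0.5*1.0222*1^2
= 0.6111


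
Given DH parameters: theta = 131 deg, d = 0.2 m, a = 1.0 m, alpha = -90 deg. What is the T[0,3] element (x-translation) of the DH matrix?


T[0,3] = a * cos(theta)
= 1.0 * cos(131 deg)
= 1.0 * -0.6561
= -0.6561


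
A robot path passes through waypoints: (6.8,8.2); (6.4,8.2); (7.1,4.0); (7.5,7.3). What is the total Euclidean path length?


Segment lengths:
  seg1 = sqrt((-0.4)^2 + (0.0)^2) = 0.4
  seg2 = sqrt((0.7)^2 + (-4.2)^2) = 4.2579
  seg3 = sqrt((0.4)^2 + (3.3)^2) = 3.3242
Total = 7.9821


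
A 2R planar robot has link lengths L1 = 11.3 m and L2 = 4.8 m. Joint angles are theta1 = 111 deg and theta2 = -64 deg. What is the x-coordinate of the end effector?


Convert angles to radians: theta1 = 1.9373, theta2 = -1.117
x = L1*cos(theta1) + L2*cos(theta1+theta2)
x = -4.0496 + 3.2736
x = -0.776


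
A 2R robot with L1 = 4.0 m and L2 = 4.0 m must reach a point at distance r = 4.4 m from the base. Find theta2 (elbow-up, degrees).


cos(theta2) = (r^2 - L1^2 - L2^2) / (2*L1*L2)
cos(theta2) = (19.36 - 16.0 - 16.0) / 32.0
cos(theta2) = -0.395
theta2 = 113.266 degrees


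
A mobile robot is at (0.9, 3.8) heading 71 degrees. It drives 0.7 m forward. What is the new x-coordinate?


x_new = x0 + d*cos(theta)
= 0.9 + 0.7*cos(71)
= 0.9 + 0.2279
= 1.1279


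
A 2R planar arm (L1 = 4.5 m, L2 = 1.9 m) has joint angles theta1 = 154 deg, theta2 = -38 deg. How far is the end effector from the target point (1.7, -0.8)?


End effector via forward kinematics:
x = L1*cos(t1) + L2*cos(t1+t2) = -4.8775
y = L1*sin(t1) + L2*sin(t1+t2) = 3.6804
Distance to target:
d = sqrt((1.7 - -4.8775)^2 + (-0.8 - 3.6804)^2)
= sqrt(43.2632 + 20.0738)
= 7.9585 m


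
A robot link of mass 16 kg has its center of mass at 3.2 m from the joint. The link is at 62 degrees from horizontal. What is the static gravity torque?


tau = m*g*L*cos(angle)
= 16 * 9.81 * 3.2 * cos(62 deg)
= 16 * 9.81 * 3.2 * 0.4695
= 235.8024 Nm


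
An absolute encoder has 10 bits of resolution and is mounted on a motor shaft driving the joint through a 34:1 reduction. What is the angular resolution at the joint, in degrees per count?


counts = 2^10 = 1024
effective counts at joint = 1024 * 34 = 34816
resolution = 360 / 34816
= 0.0103 deg/count


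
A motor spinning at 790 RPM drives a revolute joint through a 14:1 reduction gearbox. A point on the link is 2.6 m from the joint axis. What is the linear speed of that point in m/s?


omega_motor = 790 * 2*pi/60 = 82.7286 rad/s
omega_joint = omega_motor / 14 = 5.9092 rad/s
v = omega_joint * r = 5.9092 * 2.6
= 15.3639 m/s


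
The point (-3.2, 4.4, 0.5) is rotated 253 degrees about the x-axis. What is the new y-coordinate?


Rotation about x-axis: y' = y*cos(theta) - z*sin(theta)
= 4.4 * -0.2924 - 0.5 * -0.9563
= -0.8083


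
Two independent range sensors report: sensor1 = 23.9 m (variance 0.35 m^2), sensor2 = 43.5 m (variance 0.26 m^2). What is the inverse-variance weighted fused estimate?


w1 = (1/var1) / (1/var1 + 1/var2)
   = 2.8571 / (2.8571 + 3.8462) = 0.4262
w2 = 1 - w1 = 0.5738
fused = w1*s1 + w2*s2 = 10.1869 + 24.959
= 35.1459 m


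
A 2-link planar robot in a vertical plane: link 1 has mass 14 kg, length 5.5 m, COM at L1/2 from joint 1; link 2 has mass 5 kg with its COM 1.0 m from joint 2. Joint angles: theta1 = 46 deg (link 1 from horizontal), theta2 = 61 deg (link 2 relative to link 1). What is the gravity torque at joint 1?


Horizontal distance from joint 1 to link-1 COM:
  x_c1 = (L1/2)*cos(t1) = 2.75 * 0.6947 = 1.9103 m
Horizontal distance from joint 1 to link-2 COM:
  x_c2 = L1*cos(t1) + Lc2*cos(t1+t2)
       = 5.5*0.6947 + 1.0*-0.2924 = 3.5282 m
tau1 = m1*g*x_c1 + m2*g*x_c2
     = 14*9.81*1.9103 + 5*9.81*3.5282
     = 262.362 + 173.0606
     = 435.4227 Nm


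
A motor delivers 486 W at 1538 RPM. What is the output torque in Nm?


omega = 1538 * 2*pi/60 = 161.059 rad/s
tau = P / omega = 486 / 161.059
= 3.0175 Nm


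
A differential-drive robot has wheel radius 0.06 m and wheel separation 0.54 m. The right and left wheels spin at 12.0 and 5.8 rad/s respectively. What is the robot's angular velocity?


vR = r*wR = 0.06*12.0 = 0.72 m/s
vL = r*wL = 0.06*5.8 = 0.348 m/s
v = (vR+vL)/2 = 0.534 m/s
omega = (vR-vL)/L = 0.6889 rad/s
angular velocity = 0.6889 rad/s


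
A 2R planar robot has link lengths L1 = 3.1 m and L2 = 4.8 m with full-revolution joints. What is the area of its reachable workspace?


r_max = L1 + L2 = 7.9 m
r_min = |L1 - L2| = 1.7 m
Area = pi*(r_max^2 - r_min^2)
= pi*(62.41 - 2.89)
= pi * 59.52
= 186.9876 m^2


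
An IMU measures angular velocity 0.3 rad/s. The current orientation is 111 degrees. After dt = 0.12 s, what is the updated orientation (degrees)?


delta_theta = w * dt = 0.3 * 0.12 = 0.036 rad
= 2.0626 deg
theta_new = 111 + 2.0626 = 113.0626 deg


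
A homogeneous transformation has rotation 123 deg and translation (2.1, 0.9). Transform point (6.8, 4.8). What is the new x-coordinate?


x' = cos(theta)*px - sin(theta)*py + tx
= -0.5446*6.8 - 0.8387*4.8 + 2.1
= -5.6292


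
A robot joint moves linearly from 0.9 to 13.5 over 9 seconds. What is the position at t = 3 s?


s = t/T = 3/9 = 0.3333
p(t) = p0 + (pf-p0)*s
= 0.9 + (13.5 - 0.9) * 0.3333
= 5.1


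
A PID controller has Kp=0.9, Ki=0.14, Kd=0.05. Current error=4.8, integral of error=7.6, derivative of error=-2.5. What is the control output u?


u = Kp*e + Ki*int(e) + Kd*de/dt
= 0.9*4.8 + 0.14*7.6 + 0.05*(-2.5)
= 4.32 + 1.064 + -0.125
= 5.259


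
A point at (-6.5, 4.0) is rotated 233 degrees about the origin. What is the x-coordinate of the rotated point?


x' = x*cos(theta) - y*sin(theta)
cos(233 deg) = -0.6018, sin(233 deg) = -0.7986
x' = -6.5 * -0.6018 - 4.0 * -0.7986
= 3.9118 - -3.1945
= 7.1063


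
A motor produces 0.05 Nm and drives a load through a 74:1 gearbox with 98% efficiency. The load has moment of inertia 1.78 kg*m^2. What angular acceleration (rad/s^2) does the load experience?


tau_out = tau_motor * N * eta
= 0.05 * 74 * 0.98 = 3.626 Nm
alpha = tau_out / I = 3.626 / 1.78
= 2.0371 rad/s^2


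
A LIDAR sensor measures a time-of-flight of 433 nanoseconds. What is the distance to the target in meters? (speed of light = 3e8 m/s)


tof = 433 ns = 4.33e-07 s
dist = c * tof / 2
= 3e8 * 4.33e-07 / 2
= 64.95 m


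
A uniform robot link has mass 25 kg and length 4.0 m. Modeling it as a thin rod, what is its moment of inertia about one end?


I = (1/3) * m * L^2
= (1/3) * 25 * 4.0^2
= 0.333333 * 25 * 16.0
= 133.3333 kg*m^2


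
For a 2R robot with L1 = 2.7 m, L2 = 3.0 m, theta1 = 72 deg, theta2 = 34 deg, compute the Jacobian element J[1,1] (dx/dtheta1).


J[1,1] = -L1*sin(t1) - L2*sin(t1+t2)
= -2.7*sin(72) - 3.0*sin(106)
= -5.4516


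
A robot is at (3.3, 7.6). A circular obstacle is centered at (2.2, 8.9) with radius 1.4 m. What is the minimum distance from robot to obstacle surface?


center_dist = sqrt((3.3-2.2)^2 + (7.6-8.9)^2)
= sqrt(1.21 + 1.69)
= 1.7029
min_dist = center_dist - radius = 1.7029 - 1.4 = 0.3029 m


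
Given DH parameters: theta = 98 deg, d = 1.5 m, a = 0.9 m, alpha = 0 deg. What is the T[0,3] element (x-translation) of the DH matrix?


T[0,3] = a * cos(theta)
= 0.9 * cos(98 deg)
= 0.9 * -0.1392
= -0.1253


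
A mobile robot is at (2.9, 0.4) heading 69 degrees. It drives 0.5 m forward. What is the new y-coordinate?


y_new = y0 + d*sin(theta)
= 0.4 + 0.5*sin(69)
= 0.4 + 0.4668
= 0.8668


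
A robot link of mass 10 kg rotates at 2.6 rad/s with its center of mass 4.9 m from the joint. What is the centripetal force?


F = m * omega^2 * r
= 10 * 2.6^2 * 4.9
= 10 * 6.76 * 4.9
= 331.24 N


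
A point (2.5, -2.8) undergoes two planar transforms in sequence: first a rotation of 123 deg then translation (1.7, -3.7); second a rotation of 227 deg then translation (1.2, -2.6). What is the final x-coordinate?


After transform 1:
x1 = cos(123)*2.5 - sin(123)*-2.8 + 1.7 = 2.6867
y1 = sin(123)*2.5 + cos(123)*-2.8 + -3.7 = -0.0783
After transform 2:
x2 = cos(227)*2.6867 - sin(227)*-0.0783 + 1.2
= -0.6896


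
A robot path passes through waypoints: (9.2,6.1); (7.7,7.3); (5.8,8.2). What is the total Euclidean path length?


Segment lengths:
  seg1 = sqrt((-1.5)^2 + (1.2)^2) = 1.9209
  seg2 = sqrt((-1.9)^2 + (0.9)^2) = 2.1024
Total = 4.0233


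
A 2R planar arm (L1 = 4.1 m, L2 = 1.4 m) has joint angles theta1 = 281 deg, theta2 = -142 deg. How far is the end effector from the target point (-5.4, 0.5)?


End effector via forward kinematics:
x = L1*cos(t1) + L2*cos(t1+t2) = -0.2743
y = L1*sin(t1) + L2*sin(t1+t2) = -3.1062
Distance to target:
d = sqrt((-5.4 - -0.2743)^2 + (0.5 - -3.1062)^2)
= sqrt(26.273 + 13.0046)
= 6.2672 m


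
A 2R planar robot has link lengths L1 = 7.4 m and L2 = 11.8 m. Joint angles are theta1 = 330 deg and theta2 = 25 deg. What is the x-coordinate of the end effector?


Convert angles to radians: theta1 = 5.7596, theta2 = 0.4363
x = L1*cos(theta1) + L2*cos(theta1+theta2)
x = 6.4086 + 11.7551
x = 18.1637


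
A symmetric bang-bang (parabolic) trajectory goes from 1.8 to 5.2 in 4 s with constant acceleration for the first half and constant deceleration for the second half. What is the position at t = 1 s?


Symmetric rest-to-rest: each phase covers (pf-p0)/2 in time T/2. 0.5*a*(T/2)^2 = (pf-p0)/2 => a = 4*(pf-p0)/T^2
a = 4*(5.2-1.8)/4^2 = 0.85
t = 1 is in the acceleration phase (t <= T/2).
p = p0 + 0.5*a*t^2 = 1.8 + 0.5*0.85*1^2
= 2.225


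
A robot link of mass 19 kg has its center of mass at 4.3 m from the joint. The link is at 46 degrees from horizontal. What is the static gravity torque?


tau = m*g*L*cos(angle)
= 19 * 9.81 * 4.3 * cos(46 deg)
= 19 * 9.81 * 4.3 * 0.6947
= 556.7527 Nm


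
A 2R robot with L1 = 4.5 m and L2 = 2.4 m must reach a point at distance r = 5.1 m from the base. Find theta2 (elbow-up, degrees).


cos(theta2) = (r^2 - L1^2 - L2^2) / (2*L1*L2)
cos(theta2) = (26.01 - 20.25 - 5.76) / 21.6
cos(theta2) = -0.0
theta2 = 90.0 degrees


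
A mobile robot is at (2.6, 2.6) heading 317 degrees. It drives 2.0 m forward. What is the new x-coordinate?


x_new = x0 + d*cos(theta)
= 2.6 + 2.0*cos(317)
= 2.6 + 1.4627
= 4.0627


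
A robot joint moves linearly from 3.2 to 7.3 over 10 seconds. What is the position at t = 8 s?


s = t/T = 8/10 = 0.8
p(t) = p0 + (pf-p0)*s
= 3.2 + (7.3 - 3.2) * 0.8
= 6.48


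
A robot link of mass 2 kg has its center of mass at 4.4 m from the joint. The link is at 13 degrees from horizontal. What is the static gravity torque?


tau = m*g*L*cos(angle)
= 2 * 9.81 * 4.4 * cos(13 deg)
= 2 * 9.81 * 4.4 * 0.9744
= 84.1154 Nm


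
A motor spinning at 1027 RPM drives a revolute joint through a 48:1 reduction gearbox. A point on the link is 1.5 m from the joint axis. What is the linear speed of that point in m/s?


omega_motor = 1027 * 2*pi/60 = 107.5472 rad/s
omega_joint = omega_motor / 48 = 2.2406 rad/s
v = omega_joint * r = 2.2406 * 1.5
= 3.3608 m/s


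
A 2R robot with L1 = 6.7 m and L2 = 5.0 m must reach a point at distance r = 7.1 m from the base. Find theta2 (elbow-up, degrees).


cos(theta2) = (r^2 - L1^2 - L2^2) / (2*L1*L2)
cos(theta2) = (50.41 - 44.89 - 25.0) / 67.0
cos(theta2) = -0.290746
theta2 = 106.9026 degrees


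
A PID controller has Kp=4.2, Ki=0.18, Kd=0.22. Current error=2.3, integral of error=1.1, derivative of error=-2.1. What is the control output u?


u = Kp*e + Ki*int(e) + Kd*de/dt
= 4.2*2.3 + 0.18*1.1 + 0.22*(-2.1)
= 9.66 + 0.198 + -0.462
= 9.396


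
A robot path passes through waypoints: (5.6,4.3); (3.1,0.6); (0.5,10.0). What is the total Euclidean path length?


Segment lengths:
  seg1 = sqrt((-2.5)^2 + (-3.7)^2) = 4.4654
  seg2 = sqrt((-2.6)^2 + (9.4)^2) = 9.7529
Total = 14.2184


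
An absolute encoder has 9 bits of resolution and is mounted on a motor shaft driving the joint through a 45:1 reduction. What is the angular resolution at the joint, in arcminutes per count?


counts = 2^9 = 512
effective counts at joint = 512 * 45 = 23040
resolution = 360*60 / 23040
= 0.9375 arcmin/count


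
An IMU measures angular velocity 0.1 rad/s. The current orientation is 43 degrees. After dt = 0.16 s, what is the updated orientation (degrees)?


delta_theta = w * dt = 0.1 * 0.16 = 0.016 rad
= 0.9167 deg
theta_new = 43 + 0.9167 = 43.9167 deg


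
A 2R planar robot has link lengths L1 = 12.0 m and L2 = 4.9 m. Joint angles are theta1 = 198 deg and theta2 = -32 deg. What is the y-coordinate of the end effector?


Convert angles to radians: theta1 = 3.4558, theta2 = -0.5585
y = L1*sin(theta1) + L2*sin(theta1+theta2)
y = -3.7082 + 1.1854
y = -2.5228


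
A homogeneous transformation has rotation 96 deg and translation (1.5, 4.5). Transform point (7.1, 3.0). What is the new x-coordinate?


x' = cos(theta)*px - sin(theta)*py + tx
= -0.1045*7.1 - 0.9945*3.0 + 1.5
= -2.2257


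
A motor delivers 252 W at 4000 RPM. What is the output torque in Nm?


omega = 4000 * 2*pi/60 = 418.879 rad/s
tau = P / omega = 252 / 418.879
= 0.6016 Nm


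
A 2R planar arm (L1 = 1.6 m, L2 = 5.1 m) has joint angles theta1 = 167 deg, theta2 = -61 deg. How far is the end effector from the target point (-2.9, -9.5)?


End effector via forward kinematics:
x = L1*cos(t1) + L2*cos(t1+t2) = -2.9647
y = L1*sin(t1) + L2*sin(t1+t2) = 5.2624
Distance to target:
d = sqrt((-2.9 - -2.9647)^2 + (-9.5 - 5.2624)^2)
= sqrt(0.0042 + 217.9272)
= 14.7625 m


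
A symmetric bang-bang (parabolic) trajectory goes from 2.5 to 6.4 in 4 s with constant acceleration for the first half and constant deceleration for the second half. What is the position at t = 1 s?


Symmetric rest-to-rest: each phase covers (pf-p0)/2 in time T/2. 0.5*a*(T/2)^2 = (pf-p0)/2 => a = 4*(pf-p0)/T^2
a = 4*(6.4-2.5)/4^2 = 0.975
t = 1 is in the acceleration phase (t <= T/2).
p = p0 + 0.5*a*t^2 = 2.5 + 0.5*0.975*1^2
= 2.9875


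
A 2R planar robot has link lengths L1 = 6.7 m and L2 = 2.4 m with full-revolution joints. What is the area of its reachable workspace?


r_max = L1 + L2 = 9.1 m
r_min = |L1 - L2| = 4.3 m
Area = pi*(r_max^2 - r_min^2)
= pi*(82.81 - 18.49)
= pi * 64.32
= 202.0672 m^2


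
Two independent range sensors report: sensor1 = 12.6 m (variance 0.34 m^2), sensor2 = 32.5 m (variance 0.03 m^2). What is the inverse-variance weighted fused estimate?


w1 = (1/var1) / (1/var1 + 1/var2)
   = 2.9412 / (2.9412 + 33.3333) = 0.0811
w2 = 1 - w1 = 0.9189
fused = w1*s1 + w2*s2 = 1.0216 + 29.8649
= 30.8865 m


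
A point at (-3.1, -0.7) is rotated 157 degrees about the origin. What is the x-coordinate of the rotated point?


x' = x*cos(theta) - y*sin(theta)
cos(157 deg) = -0.9205, sin(157 deg) = 0.3907
x' = -3.1 * -0.9205 - -0.7 * 0.3907
= 2.8536 - -0.2735
= 3.1271


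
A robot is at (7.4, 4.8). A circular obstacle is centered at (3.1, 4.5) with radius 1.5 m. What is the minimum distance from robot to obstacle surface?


center_dist = sqrt((7.4-3.1)^2 + (4.8-4.5)^2)
= sqrt(18.49 + 0.09)
= 4.3105
min_dist = center_dist - radius = 4.3105 - 1.5 = 2.8105 m


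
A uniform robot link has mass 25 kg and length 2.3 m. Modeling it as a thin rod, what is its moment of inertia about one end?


I = (1/3) * m * L^2
= (1/3) * 25 * 2.3^2
= 0.333333 * 25 * 5.29
= 44.0833 kg*m^2


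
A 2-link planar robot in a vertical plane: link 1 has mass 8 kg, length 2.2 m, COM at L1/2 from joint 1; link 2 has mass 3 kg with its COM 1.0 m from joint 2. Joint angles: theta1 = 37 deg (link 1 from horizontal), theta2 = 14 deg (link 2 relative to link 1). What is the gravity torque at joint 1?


Horizontal distance from joint 1 to link-1 COM:
  x_c1 = (L1/2)*cos(t1) = 1.1 * 0.7986 = 0.8785 m
Horizontal distance from joint 1 to link-2 COM:
  x_c2 = L1*cos(t1) + Lc2*cos(t1+t2)
       = 2.2*0.7986 + 1.0*0.6293 = 2.3863 m
tau1 = m1*g*x_c1 + m2*g*x_c2
     = 8*9.81*0.8785 + 3*9.81*2.3863
     = 68.9446 + 70.2294
     = 139.174 Nm


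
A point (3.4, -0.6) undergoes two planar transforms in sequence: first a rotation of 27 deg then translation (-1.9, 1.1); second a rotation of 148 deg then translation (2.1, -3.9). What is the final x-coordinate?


After transform 1:
x1 = cos(27)*3.4 - sin(27)*-0.6 + -1.9 = 1.4018
y1 = sin(27)*3.4 + cos(27)*-0.6 + 1.1 = 2.109
After transform 2:
x2 = cos(148)*1.4018 - sin(148)*2.109 + 2.1
= -0.2064


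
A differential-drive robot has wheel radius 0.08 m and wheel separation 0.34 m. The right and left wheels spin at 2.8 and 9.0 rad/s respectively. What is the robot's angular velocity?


vR = r*wR = 0.08*2.8 = 0.224 m/s
vL = r*wL = 0.08*9.0 = 0.72 m/s
v = (vR+vL)/2 = 0.472 m/s
omega = (vR-vL)/L = -1.4588 rad/s
angular velocity = -1.4588 rad/s


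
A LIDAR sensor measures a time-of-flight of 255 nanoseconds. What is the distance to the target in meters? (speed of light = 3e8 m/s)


tof = 255 ns = 2.55e-07 s
dist = c * tof / 2
= 3e8 * 2.55e-07 / 2
= 38.25 m


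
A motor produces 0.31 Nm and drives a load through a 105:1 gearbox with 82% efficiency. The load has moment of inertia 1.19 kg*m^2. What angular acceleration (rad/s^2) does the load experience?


tau_out = tau_motor * N * eta
= 0.31 * 105 * 0.82 = 26.691 Nm
alpha = tau_out / I = 26.691 / 1.19
= 22.4294 rad/s^2


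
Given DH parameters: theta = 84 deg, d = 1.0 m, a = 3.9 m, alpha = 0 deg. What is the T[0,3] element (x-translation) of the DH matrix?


T[0,3] = a * cos(theta)
= 3.9 * cos(84 deg)
= 3.9 * 0.1045
= 0.4077


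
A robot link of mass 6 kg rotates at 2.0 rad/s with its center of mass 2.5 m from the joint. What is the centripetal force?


F = m * omega^2 * r
= 6 * 2.0^2 * 2.5
= 6 * 4.0 * 2.5
= 60.0 N


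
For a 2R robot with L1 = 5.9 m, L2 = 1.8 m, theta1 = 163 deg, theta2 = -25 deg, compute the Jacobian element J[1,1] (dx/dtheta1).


J[1,1] = -L1*sin(t1) - L2*sin(t1+t2)
= -5.9*sin(163) - 1.8*sin(138)
= -2.9294


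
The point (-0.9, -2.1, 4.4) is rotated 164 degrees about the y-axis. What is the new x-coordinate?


Rotation about y-axis: x' = x*cos(theta) + z*sin(theta)
= -0.9 * -0.9613 + 4.4 * 0.2756
= 2.0779


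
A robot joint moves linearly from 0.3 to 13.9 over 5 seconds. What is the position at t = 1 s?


s = t/T = 1/5 = 0.2
p(t) = p0 + (pf-p0)*s
= 0.3 + (13.9 - 0.3) * 0.2
= 3.02


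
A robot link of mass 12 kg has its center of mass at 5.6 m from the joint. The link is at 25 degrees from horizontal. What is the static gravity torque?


tau = m*g*L*cos(angle)
= 12 * 9.81 * 5.6 * cos(25 deg)
= 12 * 9.81 * 5.6 * 0.9063
= 597.4671 Nm


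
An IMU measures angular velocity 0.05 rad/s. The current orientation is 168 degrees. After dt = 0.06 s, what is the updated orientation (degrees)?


delta_theta = w * dt = 0.05 * 0.06 = 0.003 rad
= 0.1719 deg
theta_new = 168 + 0.1719 = 168.1719 deg


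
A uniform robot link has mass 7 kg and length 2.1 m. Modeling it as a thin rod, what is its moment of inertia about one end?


I = (1/3) * m * L^2
= (1/3) * 7 * 2.1^2
= 0.333333 * 7 * 4.41
= 10.29 kg*m^2


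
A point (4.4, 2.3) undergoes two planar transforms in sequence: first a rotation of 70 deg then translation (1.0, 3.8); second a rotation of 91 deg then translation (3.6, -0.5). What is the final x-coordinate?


After transform 1:
x1 = cos(70)*4.4 - sin(70)*2.3 + 1.0 = 0.3436
y1 = sin(70)*4.4 + cos(70)*2.3 + 3.8 = 8.7213
After transform 2:
x2 = cos(91)*0.3436 - sin(91)*8.7213 + 3.6
= -5.126


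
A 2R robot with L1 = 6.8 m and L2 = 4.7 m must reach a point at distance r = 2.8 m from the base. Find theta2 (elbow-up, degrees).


cos(theta2) = (r^2 - L1^2 - L2^2) / (2*L1*L2)
cos(theta2) = (7.84 - 46.24 - 22.09) / 63.92
cos(theta2) = -0.946339
theta2 = 161.1449 degrees


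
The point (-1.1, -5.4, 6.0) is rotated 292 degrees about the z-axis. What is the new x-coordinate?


Rotation about z-axis: x' = x*cos(theta) - y*sin(theta)
= -1.1 * 0.3746 - -5.4 * -0.9272
= -5.4189


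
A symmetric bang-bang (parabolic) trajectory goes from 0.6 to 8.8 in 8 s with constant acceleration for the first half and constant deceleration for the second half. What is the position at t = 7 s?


Symmetric rest-to-rest: each phase covers (pf-p0)/2 in time T/2. 0.5*a*(T/2)^2 = (pf-p0)/2 => a = 4*(pf-p0)/T^2
a = 4*(8.8-0.6)/8^2 = 0.5125
t = 7 is in the deceleration phase (t > T/2).
p = pf - 0.5*a*(T-t)^2 = 8.8 - 0.5*0.5125*1^2
= 8.5438


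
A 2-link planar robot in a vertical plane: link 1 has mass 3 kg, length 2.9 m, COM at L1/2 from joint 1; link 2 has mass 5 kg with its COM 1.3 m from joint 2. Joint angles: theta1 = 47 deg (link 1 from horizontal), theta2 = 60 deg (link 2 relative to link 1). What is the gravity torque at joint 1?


Horizontal distance from joint 1 to link-1 COM:
  x_c1 = (L1/2)*cos(t1) = 1.45 * 0.682 = 0.9889 m
Horizontal distance from joint 1 to link-2 COM:
  x_c2 = L1*cos(t1) + Lc2*cos(t1+t2)
       = 2.9*0.682 + 1.3*-0.2924 = 1.5977 m
tau1 = m1*g*x_c1 + m2*g*x_c2
     = 3*9.81*0.9889 + 5*9.81*1.5977
     = 29.1033 + 78.3678
     = 107.471 Nm


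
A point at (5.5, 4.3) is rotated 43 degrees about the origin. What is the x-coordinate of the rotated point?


x' = x*cos(theta) - y*sin(theta)
cos(43 deg) = 0.7314, sin(43 deg) = 0.682
x' = 5.5 * 0.7314 - 4.3 * 0.682
= 4.0224 - 2.9326
= 1.0899


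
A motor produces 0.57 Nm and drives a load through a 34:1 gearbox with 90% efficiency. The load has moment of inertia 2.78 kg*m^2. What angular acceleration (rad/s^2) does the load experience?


tau_out = tau_motor * N * eta
= 0.57 * 34 * 0.9 = 17.442 Nm
alpha = tau_out / I = 17.442 / 2.78
= 6.2741 rad/s^2


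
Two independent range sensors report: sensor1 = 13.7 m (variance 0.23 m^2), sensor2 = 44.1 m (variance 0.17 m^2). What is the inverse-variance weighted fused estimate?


w1 = (1/var1) / (1/var1 + 1/var2)
   = 4.3478 / (4.3478 + 5.8824) = 0.425
w2 = 1 - w1 = 0.575
fused = w1*s1 + w2*s2 = 5.8225 + 25.3575
= 31.18 m


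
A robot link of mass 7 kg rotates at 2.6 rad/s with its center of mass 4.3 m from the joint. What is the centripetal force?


F = m * omega^2 * r
= 7 * 2.6^2 * 4.3
= 7 * 6.76 * 4.3
= 203.476 N


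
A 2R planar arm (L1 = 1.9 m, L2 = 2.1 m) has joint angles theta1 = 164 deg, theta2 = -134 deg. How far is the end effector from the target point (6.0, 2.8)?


End effector via forward kinematics:
x = L1*cos(t1) + L2*cos(t1+t2) = -0.0077
y = L1*sin(t1) + L2*sin(t1+t2) = 1.5737
Distance to target:
d = sqrt((6.0 - -0.0077)^2 + (2.8 - 1.5737)^2)
= sqrt(36.093 + 1.5038)
= 6.1316 m


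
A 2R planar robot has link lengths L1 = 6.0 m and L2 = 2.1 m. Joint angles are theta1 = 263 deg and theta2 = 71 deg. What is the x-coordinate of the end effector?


Convert angles to radians: theta1 = 4.5902, theta2 = 1.2392
x = L1*cos(theta1) + L2*cos(theta1+theta2)
x = -0.7312 + 1.8875
x = 1.1563


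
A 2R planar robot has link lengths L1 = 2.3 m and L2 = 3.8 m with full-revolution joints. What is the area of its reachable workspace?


r_max = L1 + L2 = 6.1 m
r_min = |L1 - L2| = 1.5 m
Area = pi*(r_max^2 - r_min^2)
= pi*(37.21 - 2.25)
= pi * 34.96
= 109.8301 m^2


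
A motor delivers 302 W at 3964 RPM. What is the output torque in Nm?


omega = 3964 * 2*pi/60 = 415.1091 rad/s
tau = P / omega = 302 / 415.1091
= 0.7275 Nm


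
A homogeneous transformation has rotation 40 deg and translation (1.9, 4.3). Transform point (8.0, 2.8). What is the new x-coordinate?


x' = cos(theta)*px - sin(theta)*py + tx
= 0.766*8.0 - 0.6428*2.8 + 1.9
= 6.2286


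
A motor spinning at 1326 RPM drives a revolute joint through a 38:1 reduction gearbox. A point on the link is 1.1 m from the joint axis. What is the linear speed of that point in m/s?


omega_motor = 1326 * 2*pi/60 = 138.8584 rad/s
omega_joint = omega_motor / 38 = 3.6542 rad/s
v = omega_joint * r = 3.6542 * 1.1
= 4.0196 m/s


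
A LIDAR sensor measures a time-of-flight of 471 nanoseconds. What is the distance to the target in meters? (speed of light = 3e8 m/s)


tof = 471 ns = 4.71e-07 s
dist = c * tof / 2
= 3e8 * 4.71e-07 / 2
= 70.65 m


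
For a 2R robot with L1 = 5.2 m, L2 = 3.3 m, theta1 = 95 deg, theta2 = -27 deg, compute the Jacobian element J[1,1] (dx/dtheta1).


J[1,1] = -L1*sin(t1) - L2*sin(t1+t2)
= -5.2*sin(95) - 3.3*sin(68)
= -8.2399


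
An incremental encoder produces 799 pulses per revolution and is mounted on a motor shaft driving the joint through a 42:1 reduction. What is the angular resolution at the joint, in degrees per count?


counts per rev = 799
effective counts at joint = 799 * 42 = 33558
resolution = 360 / 33558
= 0.0107 deg/count


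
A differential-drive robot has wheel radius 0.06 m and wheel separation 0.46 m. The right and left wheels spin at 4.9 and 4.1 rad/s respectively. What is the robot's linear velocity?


vR = r*wR = 0.06*4.9 = 0.294 m/s
vL = r*wL = 0.06*4.1 = 0.246 m/s
v = (vR+vL)/2 = 0.27 m/s
omega = (vR-vL)/L = 0.1043 rad/s
linear velocity = 0.27 m/s


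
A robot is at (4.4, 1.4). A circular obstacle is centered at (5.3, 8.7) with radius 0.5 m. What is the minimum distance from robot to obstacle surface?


center_dist = sqrt((4.4-5.3)^2 + (1.4-8.7)^2)
= sqrt(0.81 + 53.29)
= 7.3553
min_dist = center_dist - radius = 7.3553 - 0.5 = 6.8553 m


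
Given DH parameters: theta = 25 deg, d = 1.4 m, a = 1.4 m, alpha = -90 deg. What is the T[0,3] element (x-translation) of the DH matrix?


T[0,3] = a * cos(theta)
= 1.4 * cos(25 deg)
= 1.4 * 0.9063
= 1.2688


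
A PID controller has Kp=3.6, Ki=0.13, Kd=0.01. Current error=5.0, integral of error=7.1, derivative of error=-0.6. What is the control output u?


u = Kp*e + Ki*int(e) + Kd*de/dt
= 3.6*5.0 + 0.13*7.1 + 0.01*(-0.6)
= 18.0 + 0.923 + -0.006
= 18.917


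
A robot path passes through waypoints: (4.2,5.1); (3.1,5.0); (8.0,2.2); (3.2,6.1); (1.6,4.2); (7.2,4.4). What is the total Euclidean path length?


Segment lengths:
  seg1 = sqrt((-1.1)^2 + (-0.1)^2) = 1.1045
  seg2 = sqrt((4.9)^2 + (-2.8)^2) = 5.6436
  seg3 = sqrt((-4.8)^2 + (3.9)^2) = 6.1847
  seg4 = sqrt((-1.6)^2 + (-1.9)^2) = 2.4839
  seg5 = sqrt((5.6)^2 + (0.2)^2) = 5.6036
Total = 21.0203


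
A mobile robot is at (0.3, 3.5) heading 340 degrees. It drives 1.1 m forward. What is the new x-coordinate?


x_new = x0 + d*cos(theta)
= 0.3 + 1.1*cos(340)
= 0.3 + 1.0337
= 1.3337


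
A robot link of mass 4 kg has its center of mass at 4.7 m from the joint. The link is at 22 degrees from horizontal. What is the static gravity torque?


tau = m*g*L*cos(angle)
= 4 * 9.81 * 4.7 * cos(22 deg)
= 4 * 9.81 * 4.7 * 0.9272
= 170.9987 Nm


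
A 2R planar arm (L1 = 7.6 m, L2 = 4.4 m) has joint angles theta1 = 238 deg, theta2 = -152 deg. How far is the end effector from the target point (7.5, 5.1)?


End effector via forward kinematics:
x = L1*cos(t1) + L2*cos(t1+t2) = -3.7205
y = L1*sin(t1) + L2*sin(t1+t2) = -2.0559
Distance to target:
d = sqrt((7.5 - -3.7205)^2 + (5.1 - -2.0559)^2)
= sqrt(125.8987 + 51.2067)
= 13.3081 m


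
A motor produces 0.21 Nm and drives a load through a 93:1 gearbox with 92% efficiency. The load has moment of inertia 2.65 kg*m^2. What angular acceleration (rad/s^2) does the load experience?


tau_out = tau_motor * N * eta
= 0.21 * 93 * 0.92 = 17.9676 Nm
alpha = tau_out / I = 17.9676 / 2.65
= 6.7802 rad/s^2


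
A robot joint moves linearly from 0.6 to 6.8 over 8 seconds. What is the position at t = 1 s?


s = t/T = 1/8 = 0.125
p(t) = p0 + (pf-p0)*s
= 0.6 + (6.8 - 0.6) * 0.125
= 1.375


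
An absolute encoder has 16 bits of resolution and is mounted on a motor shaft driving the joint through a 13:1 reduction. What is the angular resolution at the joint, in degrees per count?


counts = 2^16 = 65536
effective counts at joint = 65536 * 13 = 851968
resolution = 360 / 851968
= 4.2255e-04 deg/count


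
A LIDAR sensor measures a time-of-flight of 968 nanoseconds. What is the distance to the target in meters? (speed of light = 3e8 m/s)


tof = 968 ns = 9.68e-07 s
dist = c * tof / 2
= 3e8 * 9.68e-07 / 2
= 145.2 m


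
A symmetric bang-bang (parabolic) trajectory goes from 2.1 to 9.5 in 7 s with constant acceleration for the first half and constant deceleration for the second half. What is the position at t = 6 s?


Symmetric rest-to-rest: each phase covers (pf-p0)/2 in time T/2. 0.5*a*(T/2)^2 = (pf-p0)/2 => a = 4*(pf-p0)/T^2
a = 4*(9.5-2.1)/7^2 = 0.6041
t = 6 is in the deceleration phase (t > T/2).
p = pf - 0.5*a*(T-t)^2 = 9.5 - 0.5*0.6041*1^2
= 9.198


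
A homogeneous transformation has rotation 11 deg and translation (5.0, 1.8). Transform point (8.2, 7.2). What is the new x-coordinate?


x' = cos(theta)*px - sin(theta)*py + tx
= 0.9816*8.2 - 0.1908*7.2 + 5.0
= 11.6755


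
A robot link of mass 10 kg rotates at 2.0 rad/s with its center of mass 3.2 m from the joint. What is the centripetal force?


F = m * omega^2 * r
= 10 * 2.0^2 * 3.2
= 10 * 4.0 * 3.2
= 128.0 N


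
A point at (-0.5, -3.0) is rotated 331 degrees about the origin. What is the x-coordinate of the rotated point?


x' = x*cos(theta) - y*sin(theta)
cos(331 deg) = 0.8746, sin(331 deg) = -0.4848
x' = -0.5 * 0.8746 - -3.0 * -0.4848
= -0.4373 - 1.4544
= -1.8917


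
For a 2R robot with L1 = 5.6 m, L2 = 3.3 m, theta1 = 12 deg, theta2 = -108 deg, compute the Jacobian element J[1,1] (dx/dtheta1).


J[1,1] = -L1*sin(t1) - L2*sin(t1+t2)
= -5.6*sin(12) - 3.3*sin(-96)
= 2.1176


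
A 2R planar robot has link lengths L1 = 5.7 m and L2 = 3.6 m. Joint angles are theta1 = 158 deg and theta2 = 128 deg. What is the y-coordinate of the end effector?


Convert angles to radians: theta1 = 2.7576, theta2 = 2.234
y = L1*sin(theta1) + L2*sin(theta1+theta2)
y = 2.1353 + -3.4605
y = -1.3253


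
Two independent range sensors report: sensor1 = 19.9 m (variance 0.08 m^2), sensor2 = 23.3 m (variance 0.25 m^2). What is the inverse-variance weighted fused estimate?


w1 = (1/var1) / (1/var1 + 1/var2)
   = 12.5 / (12.5 + 4.0) = 0.7576
w2 = 1 - w1 = 0.2424
fused = w1*s1 + w2*s2 = 15.0758 + 5.6485
= 20.7242 m


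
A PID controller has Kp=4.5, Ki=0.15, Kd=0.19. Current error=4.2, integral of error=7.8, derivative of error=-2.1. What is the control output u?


u = Kp*e + Ki*int(e) + Kd*de/dt
= 4.5*4.2 + 0.15*7.8 + 0.19*(-2.1)
= 18.9 + 1.17 + -0.399
= 19.671


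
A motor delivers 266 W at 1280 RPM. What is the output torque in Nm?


omega = 1280 * 2*pi/60 = 134.0413 rad/s
tau = P / omega = 266 / 134.0413
= 1.9845 Nm


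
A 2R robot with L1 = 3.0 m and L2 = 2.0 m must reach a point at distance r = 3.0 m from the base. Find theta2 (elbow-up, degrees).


cos(theta2) = (r^2 - L1^2 - L2^2) / (2*L1*L2)
cos(theta2) = (9.0 - 9.0 - 4.0) / 12.0
cos(theta2) = -0.333333
theta2 = 109.4712 degrees


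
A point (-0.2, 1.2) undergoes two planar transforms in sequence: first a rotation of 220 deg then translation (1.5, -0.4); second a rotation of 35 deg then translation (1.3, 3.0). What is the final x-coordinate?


After transform 1:
x1 = cos(220)*-0.2 - sin(220)*1.2 + 1.5 = 2.4246
y1 = sin(220)*-0.2 + cos(220)*1.2 + -0.4 = -1.1907
After transform 2:
x2 = cos(35)*2.4246 - sin(35)*-1.1907 + 1.3
= 3.969


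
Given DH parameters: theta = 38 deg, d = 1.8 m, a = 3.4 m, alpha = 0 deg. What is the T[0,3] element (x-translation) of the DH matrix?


T[0,3] = a * cos(theta)
= 3.4 * cos(38 deg)
= 3.4 * 0.788
= 2.6792


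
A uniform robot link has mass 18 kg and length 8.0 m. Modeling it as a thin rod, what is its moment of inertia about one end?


I = (1/3) * m * L^2
= (1/3) * 18 * 8.0^2
= 0.333333 * 18 * 64.0
= 384.0 kg*m^2


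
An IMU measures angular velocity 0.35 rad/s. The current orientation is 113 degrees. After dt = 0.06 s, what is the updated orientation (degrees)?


delta_theta = w * dt = 0.35 * 0.06 = 0.021 rad
= 1.2032 deg
theta_new = 113 + 1.2032 = 114.2032 deg


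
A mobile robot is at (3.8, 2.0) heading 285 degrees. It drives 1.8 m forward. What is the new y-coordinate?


y_new = y0 + d*sin(theta)
= 2.0 + 1.8*sin(285)
= 2.0 + -1.7387
= 0.2613


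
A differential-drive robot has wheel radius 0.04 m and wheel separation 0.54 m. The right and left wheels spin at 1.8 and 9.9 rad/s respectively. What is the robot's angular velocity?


vR = r*wR = 0.04*1.8 = 0.072 m/s
vL = r*wL = 0.04*9.9 = 0.396 m/s
v = (vR+vL)/2 = 0.234 m/s
omega = (vR-vL)/L = -0.6 rad/s
angular velocity = -0.6 rad/s


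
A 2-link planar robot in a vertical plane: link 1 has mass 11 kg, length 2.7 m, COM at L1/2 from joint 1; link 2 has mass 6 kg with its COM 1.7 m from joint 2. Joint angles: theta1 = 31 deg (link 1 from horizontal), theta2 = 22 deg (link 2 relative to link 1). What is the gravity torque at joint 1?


Horizontal distance from joint 1 to link-1 COM:
  x_c1 = (L1/2)*cos(t1) = 1.35 * 0.8572 = 1.1572 m
Horizontal distance from joint 1 to link-2 COM:
  x_c2 = L1*cos(t1) + Lc2*cos(t1+t2)
       = 2.7*0.8572 + 1.7*0.6018 = 3.3374 m
tau1 = m1*g*x_c1 + m2*g*x_c2
     = 11*9.81*1.1572 + 6*9.81*3.3374
     = 124.8708 + 196.4416
     = 321.3124 Nm


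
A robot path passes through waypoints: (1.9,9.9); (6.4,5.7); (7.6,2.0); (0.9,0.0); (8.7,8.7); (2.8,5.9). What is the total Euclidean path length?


Segment lengths:
  seg1 = sqrt((4.5)^2 + (-4.2)^2) = 6.1555
  seg2 = sqrt((1.2)^2 + (-3.7)^2) = 3.8897
  seg3 = sqrt((-6.7)^2 + (-2.0)^2) = 6.9921
  seg4 = sqrt((7.8)^2 + (8.7)^2) = 11.6846
  seg5 = sqrt((-5.9)^2 + (-2.8)^2) = 6.5307
Total = 35.2527


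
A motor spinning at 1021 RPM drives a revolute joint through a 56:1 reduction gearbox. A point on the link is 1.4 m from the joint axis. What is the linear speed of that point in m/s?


omega_motor = 1021 * 2*pi/60 = 106.9189 rad/s
omega_joint = omega_motor / 56 = 1.9093 rad/s
v = omega_joint * r = 1.9093 * 1.4
= 2.673 m/s


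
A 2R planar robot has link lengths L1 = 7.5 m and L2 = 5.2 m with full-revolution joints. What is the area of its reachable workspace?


r_max = L1 + L2 = 12.7 m
r_min = |L1 - L2| = 2.3 m
Area = pi*(r_max^2 - r_min^2)
= pi*(161.29 - 5.29)
= pi * 156.0
= 490.0885 m^2


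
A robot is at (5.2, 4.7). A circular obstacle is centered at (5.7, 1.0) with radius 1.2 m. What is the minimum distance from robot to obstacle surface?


center_dist = sqrt((5.2-5.7)^2 + (4.7-1.0)^2)
= sqrt(0.25 + 13.69)
= 3.7336
min_dist = center_dist - radius = 3.7336 - 1.2 = 2.5336 m


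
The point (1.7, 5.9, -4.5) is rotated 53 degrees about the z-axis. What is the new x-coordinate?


Rotation about z-axis: x' = x*cos(theta) - y*sin(theta)
= 1.7 * 0.6018 - 5.9 * 0.7986
= -3.6889


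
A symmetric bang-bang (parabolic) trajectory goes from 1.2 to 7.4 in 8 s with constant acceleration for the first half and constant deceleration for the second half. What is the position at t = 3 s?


Symmetric rest-to-rest: each phase covers (pf-p0)/2 in time T/2. 0.5*a*(T/2)^2 = (pf-p0)/2 => a = 4*(pf-p0)/T^2
a = 4*(7.4-1.2)/8^2 = 0.3875
t = 3 is in the acceleration phase (t <= T/2).
p = p0 + 0.5*a*t^2 = 1.2 + 0.5*0.3875*3^2
= 2.9438


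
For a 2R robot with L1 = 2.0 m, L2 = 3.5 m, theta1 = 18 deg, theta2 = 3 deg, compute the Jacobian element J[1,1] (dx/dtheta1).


J[1,1] = -L1*sin(t1) - L2*sin(t1+t2)
= -2.0*sin(18) - 3.5*sin(21)
= -1.8723


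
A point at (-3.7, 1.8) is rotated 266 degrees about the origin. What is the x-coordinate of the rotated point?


x' = x*cos(theta) - y*sin(theta)
cos(266 deg) = -0.0698, sin(266 deg) = -0.9976
x' = -3.7 * -0.0698 - 1.8 * -0.9976
= 0.2581 - -1.7956
= 2.0537


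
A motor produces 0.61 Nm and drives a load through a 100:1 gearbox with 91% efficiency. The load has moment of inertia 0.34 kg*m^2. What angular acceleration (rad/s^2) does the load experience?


tau_out = tau_motor * N * eta
= 0.61 * 100 * 0.91 = 55.51 Nm
alpha = tau_out / I = 55.51 / 0.34
= 163.2647 rad/s^2


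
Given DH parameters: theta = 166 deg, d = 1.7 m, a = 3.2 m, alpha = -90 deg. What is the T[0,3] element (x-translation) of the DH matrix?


T[0,3] = a * cos(theta)
= 3.2 * cos(166 deg)
= 3.2 * -0.9703
= -3.1049


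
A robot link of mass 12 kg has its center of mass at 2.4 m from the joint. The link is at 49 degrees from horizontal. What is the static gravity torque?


tau = m*g*L*cos(angle)
= 12 * 9.81 * 2.4 * cos(49 deg)
= 12 * 9.81 * 2.4 * 0.6561
= 185.355 Nm


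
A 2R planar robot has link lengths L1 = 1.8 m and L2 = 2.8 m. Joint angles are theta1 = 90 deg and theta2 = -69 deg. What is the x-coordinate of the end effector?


Convert angles to radians: theta1 = 1.5708, theta2 = -1.2043
x = L1*cos(theta1) + L2*cos(theta1+theta2)
x = 0.0 + 2.614
x = 2.614


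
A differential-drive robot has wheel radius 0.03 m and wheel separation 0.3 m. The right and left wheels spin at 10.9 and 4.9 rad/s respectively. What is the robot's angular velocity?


vR = r*wR = 0.03*10.9 = 0.327 m/s
vL = r*wL = 0.03*4.9 = 0.147 m/s
v = (vR+vL)/2 = 0.237 m/s
omega = (vR-vL)/L = 0.6 rad/s
angular velocity = 0.6 rad/s


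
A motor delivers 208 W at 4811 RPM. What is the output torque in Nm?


omega = 4811 * 2*pi/60 = 503.8067 rad/s
tau = P / omega = 208 / 503.8067
= 0.4129 Nm


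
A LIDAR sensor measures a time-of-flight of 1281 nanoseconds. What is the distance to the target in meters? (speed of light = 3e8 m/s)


tof = 1281 ns = 1.281e-06 s
dist = c * tof / 2
= 3e8 * 1.281e-06 / 2
= 192.15 m


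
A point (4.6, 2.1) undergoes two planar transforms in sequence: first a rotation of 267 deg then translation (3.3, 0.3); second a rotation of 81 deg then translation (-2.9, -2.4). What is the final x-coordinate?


After transform 1:
x1 = cos(267)*4.6 - sin(267)*2.1 + 3.3 = 5.1564
y1 = sin(267)*4.6 + cos(267)*2.1 + 0.3 = -4.4036
After transform 2:
x2 = cos(81)*5.1564 - sin(81)*-4.4036 + -2.9
= 2.256
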